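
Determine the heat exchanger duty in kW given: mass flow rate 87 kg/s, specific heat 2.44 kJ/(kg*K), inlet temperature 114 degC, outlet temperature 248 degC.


Q = m_dot * cp * delta_T
delta_T = 248 - 114 = 134 K
Q = 87 * 2.44 * 134
= 212.28 * 134
= 28445.52 kW

28445.52 kW


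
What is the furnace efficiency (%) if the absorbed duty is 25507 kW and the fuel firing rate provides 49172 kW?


Furnace efficiency = Q_absorbed / Q_fuel * 100
= 25507 / 49172 * 100 = 51.87

51.87 %


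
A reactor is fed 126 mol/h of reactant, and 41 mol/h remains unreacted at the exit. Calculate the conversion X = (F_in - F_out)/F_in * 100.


X = (F_in - F_out) / F_in * 100
Moles reacted = 126 - 41 = 85
X = 85 / 126 * 100
= 0.6746 * 100
= 67.46 %

67.46 %


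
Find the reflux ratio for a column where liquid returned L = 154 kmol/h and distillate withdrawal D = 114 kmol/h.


Reflux ratio definition: R = L / D (liquid returned / distillate withdrawn)
L = 154 kmol/h, D = 114 kmol/h
R = 154 / 114 = 1.351

1.351


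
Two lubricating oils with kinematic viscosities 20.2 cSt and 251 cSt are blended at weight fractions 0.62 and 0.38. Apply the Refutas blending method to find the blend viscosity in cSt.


Refutas method: VBN_i = 14.534*ln(ln(visc_i + 0.8)) + 10.975, blended linearly by mass fraction; since VBN is linear in VBI_i = ln(ln(visc_i + 0.8)) and the fractions sum to 1, blend VBI directly: visc = exp(exp(VBI_blend)) - 0.8
VBI_1 = ln(ln(20.2 + 0.8)) = 1.11334
VBI_2 = ln(ln(251 + 0.8)) = 1.70994
VBI_blend = 0.62 * 1.11334 + 0.38 * 1.70994 = 1.34005
visc_blend = exp(exp(1.34005)) - 0.8 = 44.77

44.77 cSt


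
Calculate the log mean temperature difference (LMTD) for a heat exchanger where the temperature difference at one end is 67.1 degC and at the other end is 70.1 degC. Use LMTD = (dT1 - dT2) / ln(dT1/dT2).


LMTD = (dT1 - dT2) / ln(dT1/dT2)
= (67.1 - 70.1) / ln(67.1 / 70.1) = -3 / -0.0437388 = 68.59

68.59 degC


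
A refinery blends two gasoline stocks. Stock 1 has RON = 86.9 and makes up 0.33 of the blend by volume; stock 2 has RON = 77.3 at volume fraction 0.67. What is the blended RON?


Linear blending: RON_blend = sum(vi * RONi)
Contribution 1: 0.33 * 86.9 = 28.677
Contribution 2: 0.67 * 77.3 = 51.791
RON_blend = 28.677 + 51.791 = 80.468

80.468


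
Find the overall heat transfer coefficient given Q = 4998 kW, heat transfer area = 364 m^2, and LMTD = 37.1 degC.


From Q = U*A*LMTD, U = Q / (A * LMTD)
U = 4998 / (364 * 37.1) = 4998 / 13504.4 = 0.3701

0.3701 kW/(m^2*K)


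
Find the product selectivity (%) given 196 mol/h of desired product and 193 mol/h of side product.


Selectivity = desired / (desired + undesired) * 100
Total products = 196 + 193 = 389 mol/h
S = 196 / 389 * 100
= 0.5039 * 100
= 50.39 %

50.39 %


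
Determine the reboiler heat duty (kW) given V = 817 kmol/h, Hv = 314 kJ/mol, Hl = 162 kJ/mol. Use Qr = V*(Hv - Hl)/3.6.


Qr = 817 * (314 - 162) / 3.6 = 817 * 152 / 3.6 = 34500

34500 kW


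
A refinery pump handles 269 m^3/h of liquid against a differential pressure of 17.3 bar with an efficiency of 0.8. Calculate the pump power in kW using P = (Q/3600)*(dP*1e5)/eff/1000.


Q = 269 / 3600 = 0.0747222 m^3/s
P = 0.0747222 * (17.3 * 1e5) / 0.8 / 1000 = 161.6

161.6 kW


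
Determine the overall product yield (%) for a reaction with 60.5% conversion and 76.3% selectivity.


Overall yield = conversion (%) * selectivity (%) / 100
Conversion = 60.5%, Selectivity = 76.3%
Y = 60.5 * 76.3 / 100
= 46.1615 %

46.1615 %


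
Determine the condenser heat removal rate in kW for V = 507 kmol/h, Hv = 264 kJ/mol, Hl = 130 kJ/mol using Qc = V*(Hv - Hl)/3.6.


Qc = 507 * (264 - 130) / 3.6 = 507 * 134 / 3.6 = 18870

18870 kW


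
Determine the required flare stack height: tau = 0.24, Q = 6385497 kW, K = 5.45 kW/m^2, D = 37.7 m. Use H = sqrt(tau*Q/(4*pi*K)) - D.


tau*Q/(4*pi*K) = 0.24 * 6385497 / (4 * pi * 5.45) = 22376.9
sqrt(22376.9) = 149.589
H = 149.589 - 37.7 = 111.9

111.9 m


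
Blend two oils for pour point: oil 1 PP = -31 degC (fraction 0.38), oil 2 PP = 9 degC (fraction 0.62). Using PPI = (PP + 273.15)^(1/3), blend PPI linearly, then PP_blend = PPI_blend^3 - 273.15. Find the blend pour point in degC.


PPI_1 = (-31 + 273.15)^(1/3) = 6.232967
PPI_2 = (9 + 273.15)^(1/3) = 6.558835
PPI_blend = 0.38 * 6.232967 + 0.62 * 6.558835 = 6.435005
PP_blend = 6.435005^3 - 273.15 = 266.469 - 273.15 = -6.68

-6.68 degC


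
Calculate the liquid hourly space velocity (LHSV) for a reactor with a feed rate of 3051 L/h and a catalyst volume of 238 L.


LHSV = volumetric feed rate / catalyst volume
= 3051 L/h / 238 L
= 12.82 h^-1

12.82 h^-1


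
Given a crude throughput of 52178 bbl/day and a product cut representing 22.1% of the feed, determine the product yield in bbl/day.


Crude throughput = 52178 bbl/day
Fraction yield = 22.1%
yield = throughput * fraction / 100
yield = 52178 * 22.1 / 100 = 11531.338

11531.338 bbl/day


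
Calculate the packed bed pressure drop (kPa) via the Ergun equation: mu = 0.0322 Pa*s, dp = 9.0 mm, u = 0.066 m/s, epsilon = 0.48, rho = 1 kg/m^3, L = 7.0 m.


dp = 9.0 mm = 0.009 m
Viscous term = 150*0.0322*0.066*(1-0.48)^2 / (0.009^2*0.48^3) = 9622.52
Inertial term = 1.75*1*0.066^2*(1-0.48) / (0.009*0.48^3) = 3.98257
dP/L = 9622.52 + 3.98257 = 9626.5 Pa/m
dP = 9626.5 * 7.0 / 1000 = 67.39 kPa

67.39 kPa


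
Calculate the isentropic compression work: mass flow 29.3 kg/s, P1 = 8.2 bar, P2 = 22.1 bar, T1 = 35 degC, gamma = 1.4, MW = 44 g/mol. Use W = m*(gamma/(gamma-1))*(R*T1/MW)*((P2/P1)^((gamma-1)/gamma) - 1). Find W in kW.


Isentropic work: W = m*(gamma/(gamma-1))*(R*T1/MW)*((P2/P1)^((gamma-1)/gamma) - 1)
T1 = 35 + 273.15 = 308.15 K
Pressure ratio = 22.1 / 8.2 = 2.69512
Exponent = (1.4 - 1)/1.4 = 0.285714
(P2/P1)^exp - 1 = 2.69512^0.285714 - 1 = 0.327462
W = 29.3 * 1.4 / 0.4 * 8.314 * 308.15 / 44 * 0.327462 = 1955

1955 kW


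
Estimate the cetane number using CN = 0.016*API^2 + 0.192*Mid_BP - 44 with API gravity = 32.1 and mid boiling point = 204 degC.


CN = 0.016 * 32.1^2 + 0.192 * 204 - 44
CN = 16.48656 + 39.168 - 44 = 11.65456

11.65456


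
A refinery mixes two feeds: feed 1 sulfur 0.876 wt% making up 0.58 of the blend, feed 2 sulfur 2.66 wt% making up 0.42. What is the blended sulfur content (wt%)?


Linear sulfur blending: S_blend = x1*S1 + x2*S2
Contribution 1: 0.58 * 0.876 = 0.50808 wt%
Contribution 2: 0.42 * 2.66 = 1.1172 wt%
S_blend = 0.50808 + 1.1172 = 1.62528

1.62528 wt%


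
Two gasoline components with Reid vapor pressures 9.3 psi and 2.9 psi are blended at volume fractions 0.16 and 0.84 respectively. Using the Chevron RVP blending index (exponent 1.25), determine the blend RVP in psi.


Chevron index: RVP_blend = (sum xi*RVPi^1.25)^(1/1.25)
RVP^1.25 terms: 0.16 * 9.3^1.25 + 0.84 * 2.9^1.25 = 5.77741
RVP_blend = 5.77741^(1/1.25) = 4.068

4.068 psi


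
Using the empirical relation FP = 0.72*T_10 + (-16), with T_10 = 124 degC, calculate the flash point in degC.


FP = 0.72 * 124 + (-16) = 73.28

73.28 degC


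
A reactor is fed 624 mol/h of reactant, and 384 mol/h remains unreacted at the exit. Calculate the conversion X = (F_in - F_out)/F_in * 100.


X = (F_in - F_out) / F_in * 100
Moles reacted = 624 - 384 = 240
X = 240 / 624 * 100
= 0.3846 * 100
= 38.46 %

38.46 %


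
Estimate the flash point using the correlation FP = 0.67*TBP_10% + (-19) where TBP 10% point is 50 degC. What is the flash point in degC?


FP = 0.67 * 50 + (-19) = 14.5

14.5 degC


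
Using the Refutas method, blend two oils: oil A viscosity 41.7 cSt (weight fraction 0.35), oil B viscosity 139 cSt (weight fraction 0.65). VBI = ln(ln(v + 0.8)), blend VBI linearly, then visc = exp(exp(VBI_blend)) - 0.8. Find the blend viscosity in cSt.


Refutas method: VBN_i = 14.534*ln(ln(visc_i + 0.8)) + 10.975, blended linearly by mass fraction; since VBN is linear in VBI_i = ln(ln(visc_i + 0.8)) and the fractions sum to 1, blend VBI directly: visc = exp(exp(VBI_blend)) - 0.8
VBI_1 = ln(ln(41.7 + 0.8)) = 1.32162
VBI_2 = ln(ln(139 + 0.8)) = 1.59741
VBI_blend = 0.35 * 1.32162 + 0.65 * 1.59741 = 1.50088
visc_blend = exp(exp(1.50088)) - 0.8 = 87.93

87.93 cSt


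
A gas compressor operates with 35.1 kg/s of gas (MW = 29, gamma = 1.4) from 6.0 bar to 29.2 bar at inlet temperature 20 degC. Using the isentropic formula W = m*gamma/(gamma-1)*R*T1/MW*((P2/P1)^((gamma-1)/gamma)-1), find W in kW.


Isentropic work: W = m*(gamma/(gamma-1))*(R*T1/MW)*((P2/P1)^((gamma-1)/gamma) - 1)
T1 = 20 + 273.15 = 293.15 K
Pressure ratio = 29.2 / 6.0 = 4.86667
Exponent = (1.4 - 1)/1.4 = 0.285714
(P2/P1)^exp - 1 = 4.86667^0.285714 - 1 = 0.571635
W = 35.1 * 1.4 / 0.4 * 8.314 * 293.15 / 29 * 0.571635 = 5902

5902 kW


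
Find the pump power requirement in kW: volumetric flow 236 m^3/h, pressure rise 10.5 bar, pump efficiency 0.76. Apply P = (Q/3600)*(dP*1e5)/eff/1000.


Q = 236 / 3600 = 0.0655556 m^3/s
P = 0.0655556 * (10.5 * 1e5) / 0.76 / 1000 = 90.57

90.57 kW


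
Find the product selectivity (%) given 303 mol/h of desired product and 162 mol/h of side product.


Selectivity = desired / (desired + undesired) * 100
Total products = 303 + 162 = 465 mol/h
S = 303 / 465 * 100
= 0.6516 * 100
= 65.16 %

65.16 %


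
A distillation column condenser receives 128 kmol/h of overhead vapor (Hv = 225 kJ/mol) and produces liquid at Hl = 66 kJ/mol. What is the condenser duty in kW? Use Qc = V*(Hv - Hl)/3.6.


Qc = 128 * (225 - 66) / 3.6 = 128 * 159 / 3.6 = 5653

5653 kW


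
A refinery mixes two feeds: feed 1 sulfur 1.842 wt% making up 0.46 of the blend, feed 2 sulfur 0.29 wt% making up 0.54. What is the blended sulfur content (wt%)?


Linear sulfur blending: S_blend = x1*S1 + x2*S2
Contribution 1: 0.46 * 1.842 = 0.84732 wt%
Contribution 2: 0.54 * 0.29 = 0.1566 wt%
S_blend = 0.84732 + 0.1566 = 1.00392

1.00392 wt%


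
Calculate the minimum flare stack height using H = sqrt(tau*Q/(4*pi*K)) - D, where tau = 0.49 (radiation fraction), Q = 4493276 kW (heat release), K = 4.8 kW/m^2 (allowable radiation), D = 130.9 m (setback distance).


tau*Q/(4*pi*K) = 0.49 * 4493276 / (4 * pi * 4.8) = 36501.3
sqrt(36501.3) = 191.053
H = 191.053 - 130.9 = 60.15

60.15 m


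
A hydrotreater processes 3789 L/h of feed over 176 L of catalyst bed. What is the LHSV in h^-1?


LHSV = volumetric feed rate / catalyst volume
= 3789 L/h / 176 L
= 21.53 h^-1

21.53 h^-1


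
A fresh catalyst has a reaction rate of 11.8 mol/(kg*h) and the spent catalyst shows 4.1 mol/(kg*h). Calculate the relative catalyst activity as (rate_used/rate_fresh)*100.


Activity (%) = (rate_used / rate_fresh) * 100
rate_used = 4.1, rate_fresh = 11.8
= (4.1 / 11.8) * 100
= 0.3475 * 100 = 34.75

34.75 %


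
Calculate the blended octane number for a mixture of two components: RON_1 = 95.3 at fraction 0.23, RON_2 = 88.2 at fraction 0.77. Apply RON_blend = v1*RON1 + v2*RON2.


Linear blending: RON_blend = sum(vi * RONi)
Contribution 1: 0.23 * 95.3 = 21.919
Contribution 2: 0.77 * 88.2 = 67.914
RON_blend = 21.919 + 67.914 = 89.833

89.833


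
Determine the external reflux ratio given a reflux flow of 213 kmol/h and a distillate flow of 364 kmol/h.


Reflux ratio definition: R = L / D (liquid returned / distillate withdrawn)
L = 213 kmol/h, D = 364 kmol/h
R = 213 / 364 = 0.5852

0.5852


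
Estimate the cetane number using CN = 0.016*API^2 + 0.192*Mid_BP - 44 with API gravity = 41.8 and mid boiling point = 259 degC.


CN = 0.016 * 41.8^2 + 0.192 * 259 - 44
CN = 27.95584 + 49.728 - 44 = 33.68384

33.68384


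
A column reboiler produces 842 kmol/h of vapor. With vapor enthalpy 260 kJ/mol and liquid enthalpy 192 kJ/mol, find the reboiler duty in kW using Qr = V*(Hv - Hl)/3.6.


Qr = 842 * (260 - 192) / 3.6 = 842 * 68 / 3.6 = 15900

15900 kW


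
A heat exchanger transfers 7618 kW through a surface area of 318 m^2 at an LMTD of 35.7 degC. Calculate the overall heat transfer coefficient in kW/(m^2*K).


From Q = U*A*LMTD, U = Q / (A * LMTD)
U = 7618 / (318 * 35.7) = 7618 / 11352.6 = 0.6710

0.6710 kW/(m^2*K)


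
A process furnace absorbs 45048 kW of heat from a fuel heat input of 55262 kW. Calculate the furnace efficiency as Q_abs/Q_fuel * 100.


Furnace efficiency = Q_absorbed / Q_fuel * 100
= 45048 / 55262 * 100 = 81.52

81.52 %


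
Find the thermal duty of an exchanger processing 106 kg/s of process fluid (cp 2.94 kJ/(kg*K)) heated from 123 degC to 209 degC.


Q = m_dot * cp * delta_T
delta_T = 209 - 123 = 86 K
Q = 106 * 2.94 * 86
= 311.64 * 86
= 26801.04 kW

26801.04 kW


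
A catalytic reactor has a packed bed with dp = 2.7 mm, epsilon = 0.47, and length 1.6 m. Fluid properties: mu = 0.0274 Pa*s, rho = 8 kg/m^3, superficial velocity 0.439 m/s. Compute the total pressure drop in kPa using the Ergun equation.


dp = 2.7 mm = 0.0027 m
Viscous term = 150*0.0274*0.439*(1-0.47)^2 / (0.0027^2*0.47^3) = 669633
Inertial term = 1.75*8*0.439^2*(1-0.47) / (0.0027*0.47^3) = 5101.24
dP/L = 669633 + 5101.24 = 674734 Pa/m
dP = 674734 * 1.6 / 1000 = 1080 kPa

1080 kPa


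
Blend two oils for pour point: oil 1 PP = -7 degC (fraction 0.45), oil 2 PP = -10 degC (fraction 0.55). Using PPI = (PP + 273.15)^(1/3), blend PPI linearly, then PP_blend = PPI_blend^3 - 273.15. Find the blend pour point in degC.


PPI_1 = (-7 + 273.15)^(1/3) = 6.432436
PPI_2 = (-10 + 273.15)^(1/3) = 6.408176
PPI_blend = 0.45 * 6.432436 + 0.55 * 6.408176 = 6.419093
PP_blend = 6.419093^3 - 273.15 = 264.4972 - 273.15 = -8.65

-8.65 degC


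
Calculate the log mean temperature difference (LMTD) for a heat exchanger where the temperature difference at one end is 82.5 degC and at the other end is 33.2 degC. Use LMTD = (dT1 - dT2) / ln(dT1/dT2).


LMTD = (dT1 - dT2) / ln(dT1/dT2)
= (82.5 - 33.2) / ln(82.5 / 33.2) = 49.3 / 0.910248 = 54.16

54.16 degC


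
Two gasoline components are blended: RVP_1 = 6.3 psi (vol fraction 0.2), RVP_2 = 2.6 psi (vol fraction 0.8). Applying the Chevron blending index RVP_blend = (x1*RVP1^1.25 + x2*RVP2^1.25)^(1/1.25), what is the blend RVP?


Chevron index: RVP_blend = (sum xi*RVPi^1.25)^(1/1.25)
RVP^1.25 terms: 0.2 * 6.3^1.25 + 0.8 * 2.6^1.25 = 4.63744
RVP_blend = 4.63744^(1/1.25) = 3.412

3.412 psi


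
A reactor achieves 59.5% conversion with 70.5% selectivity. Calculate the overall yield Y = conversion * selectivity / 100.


Overall yield = conversion (%) * selectivity (%) / 100
Conversion = 59.5%, Selectivity = 70.5%
Y = 59.5 * 70.5 / 100
= 41.9475 %

41.9475 %


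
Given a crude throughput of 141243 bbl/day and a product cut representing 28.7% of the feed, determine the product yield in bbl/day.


Crude throughput = 141243 bbl/day
Fraction yield = 28.7%
yield = throughput * fraction / 100
yield = 141243 * 28.7 / 100 = 40536.741

40536.741 bbl/day


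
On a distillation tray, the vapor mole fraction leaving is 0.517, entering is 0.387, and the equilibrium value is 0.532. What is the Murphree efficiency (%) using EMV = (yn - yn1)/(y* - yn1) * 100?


Murphree vapor efficiency: EMV = (y_n - y_(n-1)) / (y*_n - y_(n-1)) * 100
EMV = (0.517 - 0.387) / (0.532 - 0.387) * 100 = 0.13 / 0.145 * 100 = 89.66

89.66 %


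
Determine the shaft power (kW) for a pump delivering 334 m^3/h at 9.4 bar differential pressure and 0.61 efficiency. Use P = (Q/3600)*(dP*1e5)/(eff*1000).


Q = 334 / 3600 = 0.0927778 m^3/s
P = 0.0927778 * (9.4 * 1e5) / 0.61 / 1000 = 143.0

143.0 kW


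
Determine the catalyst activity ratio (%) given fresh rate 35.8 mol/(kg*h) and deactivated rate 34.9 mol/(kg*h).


Activity (%) = (rate_used / rate_fresh) * 100
rate_used = 34.9, rate_fresh = 35.8
= (34.9 / 35.8) * 100
= 0.9749 * 100 = 97.49

97.49 %


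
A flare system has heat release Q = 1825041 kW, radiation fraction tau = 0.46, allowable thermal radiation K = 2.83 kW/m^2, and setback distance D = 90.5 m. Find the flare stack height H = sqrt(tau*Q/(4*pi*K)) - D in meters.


tau*Q/(4*pi*K) = 0.46 * 1825041 / (4 * pi * 2.83) = 23606.6
sqrt(23606.6) = 153.644
H = 153.644 - 90.5 = 63.14

63.14 m


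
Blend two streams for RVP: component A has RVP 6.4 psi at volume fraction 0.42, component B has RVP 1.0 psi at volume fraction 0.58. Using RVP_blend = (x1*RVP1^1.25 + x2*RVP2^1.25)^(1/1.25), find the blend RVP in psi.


Chevron index: RVP_blend = (sum xi*RVPi^1.25)^(1/1.25)
RVP^1.25 terms: 0.42 * 6.4^1.25 + 0.58 * 1.0^1.25 = 4.85538
RVP_blend = 4.85538^(1/1.25) = 3.540

3.540 psi


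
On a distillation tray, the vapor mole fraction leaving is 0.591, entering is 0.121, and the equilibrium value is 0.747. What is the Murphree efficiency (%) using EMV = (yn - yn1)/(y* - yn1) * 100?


Murphree vapor efficiency: EMV = (y_n - y_(n-1)) / (y*_n - y_(n-1)) * 100
EMV = (0.591 - 0.121) / (0.747 - 0.121) * 100 = 0.47 / 0.626 * 100 = 75.08

75.08 %


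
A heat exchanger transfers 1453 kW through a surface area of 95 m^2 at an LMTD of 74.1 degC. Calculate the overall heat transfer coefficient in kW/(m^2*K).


From Q = U*A*LMTD, U = Q / (A * LMTD)
U = 1453 / (95 * 74.1) = 1453 / 7039.5 = 0.2064

0.2064 kW/(m^2*K)


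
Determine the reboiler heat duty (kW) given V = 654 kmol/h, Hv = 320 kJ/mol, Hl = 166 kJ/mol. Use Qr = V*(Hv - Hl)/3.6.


Qr = 654 * (320 - 166) / 3.6 = 654 * 154 / 3.6 = 27980

27980 kW


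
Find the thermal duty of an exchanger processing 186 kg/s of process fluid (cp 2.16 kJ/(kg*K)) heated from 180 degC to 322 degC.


Q = m_dot * cp * delta_T
delta_T = 322 - 180 = 142 K
Q = 186 * 2.16 * 142
= 401.76 * 142
= 57049.92 kW

57049.92 kW


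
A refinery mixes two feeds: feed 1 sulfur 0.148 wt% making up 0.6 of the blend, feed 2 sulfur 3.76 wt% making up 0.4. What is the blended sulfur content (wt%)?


Linear sulfur blending: S_blend = x1*S1 + x2*S2
Contribution 1: 0.6 * 0.148 = 0.0888 wt%
Contribution 2: 0.4 * 3.76 = 1.504 wt%
S_blend = 0.0888 + 1.504 = 1.5928

1.5928 wt%


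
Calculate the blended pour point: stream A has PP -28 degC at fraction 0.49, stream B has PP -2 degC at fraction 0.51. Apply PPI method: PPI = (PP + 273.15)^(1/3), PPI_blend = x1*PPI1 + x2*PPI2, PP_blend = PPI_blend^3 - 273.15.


PPI_1 = (-28 + 273.15)^(1/3) = 6.258601
PPI_2 = (-2 + 273.15)^(1/3) = 6.472467
PPI_blend = 0.49 * 6.258601 + 0.51 * 6.472467 = 6.367673
PP_blend = 6.367673^3 - 273.15 = 258.1917 - 273.15 = -14.96

-14.96 degC


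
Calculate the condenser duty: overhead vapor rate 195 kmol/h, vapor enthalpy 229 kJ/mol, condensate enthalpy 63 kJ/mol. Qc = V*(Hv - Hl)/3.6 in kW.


Qc = 195 * (229 - 63) / 3.6 = 195 * 166 / 3.6 = 8992

8992 kW


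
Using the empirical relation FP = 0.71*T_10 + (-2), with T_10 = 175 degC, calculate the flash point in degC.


FP = 0.71 * 175 + (-2) = 122.25

122.25 degC


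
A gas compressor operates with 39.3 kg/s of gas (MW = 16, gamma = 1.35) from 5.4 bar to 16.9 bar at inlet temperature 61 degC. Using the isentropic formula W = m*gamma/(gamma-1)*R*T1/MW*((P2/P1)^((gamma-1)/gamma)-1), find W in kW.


Isentropic work: W = m*(gamma/(gamma-1))*(R*T1/MW)*((P2/P1)^((gamma-1)/gamma) - 1)
T1 = 61 + 273.15 = 334.15 K
Pressure ratio = 16.9 / 5.4 = 3.12963
Exponent = (1.35 - 1)/1.35 = 0.259259
(P2/P1)^exp - 1 = 3.12963^0.259259 - 1 = 0.344191
W = 39.3 * 1.35 / 0.35 * 8.314 * 334.15 / 16 * 0.344191 = 9059

9059 kW


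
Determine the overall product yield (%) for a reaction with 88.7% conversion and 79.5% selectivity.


Overall yield = conversion (%) * selectivity (%) / 100
Conversion = 88.7%, Selectivity = 79.5%
Y = 88.7 * 79.5 / 100
= 70.5165 %

70.5165 %


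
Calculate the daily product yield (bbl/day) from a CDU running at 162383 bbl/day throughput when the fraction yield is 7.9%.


Crude throughput = 162383 bbl/day
Fraction yield = 7.9%
yield = throughput * fraction / 100
yield = 162383 * 7.9 / 100 = 12828.257

12828.257 bbl/day


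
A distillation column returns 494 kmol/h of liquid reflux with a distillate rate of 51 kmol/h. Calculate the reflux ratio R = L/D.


Reflux ratio definition: R = L / D (liquid returned / distillate withdrawn)
L = 494 kmol/h, D = 51 kmol/h
R = 494 / 51 = 9.686

9.686


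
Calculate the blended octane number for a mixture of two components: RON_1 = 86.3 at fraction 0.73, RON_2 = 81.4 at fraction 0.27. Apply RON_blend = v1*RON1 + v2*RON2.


Linear blending: RON_blend = sum(vi * RONi)
Contribution 1: 0.73 * 86.3 = 62.999
Contribution 2: 0.27 * 81.4 = 21.978
RON_blend = 62.999 + 21.978 = 84.977

84.977


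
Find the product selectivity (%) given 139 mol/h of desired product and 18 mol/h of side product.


Selectivity = desired / (desired + undesired) * 100
Total products = 139 + 18 = 157 mol/h
S = 139 / 157 * 100
= 0.8854 * 100
= 88.54 %

88.54 %


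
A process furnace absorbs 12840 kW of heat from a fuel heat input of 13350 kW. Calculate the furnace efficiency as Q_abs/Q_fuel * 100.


Furnace efficiency = Q_absorbed / Q_fuel * 100
= 12840 / 13350 * 100 = 96.18

96.18 %


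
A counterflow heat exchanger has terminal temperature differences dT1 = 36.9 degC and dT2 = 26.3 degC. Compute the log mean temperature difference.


LMTD = (dT1 - dT2) / ln(dT1/dT2)
= (36.9 - 26.3) / ln(36.9 / 26.3) = 10.6 / 0.338643 = 31.30

31.30 degC


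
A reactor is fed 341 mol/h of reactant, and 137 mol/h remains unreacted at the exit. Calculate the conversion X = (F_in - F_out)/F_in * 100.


X = (F_in - F_out) / F_in * 100
Moles reacted = 341 - 137 = 204
X = 204 / 341 * 100
= 0.5982 * 100
= 59.82 %

59.82 %


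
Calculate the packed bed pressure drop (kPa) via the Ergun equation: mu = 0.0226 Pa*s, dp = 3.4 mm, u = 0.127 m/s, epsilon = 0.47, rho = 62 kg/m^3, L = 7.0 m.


dp = 3.4 mm = 0.0034 m
Viscous term = 150*0.0226*0.127*(1-0.47)^2 / (0.0034^2*0.47^3) = 100764
Inertial term = 1.75*62*0.127^2*(1-0.47) / (0.0034*0.47^3) = 2627.49
dP/L = 100764 + 2627.49 = 103391 Pa/m
dP = 103391 * 7.0 / 1000 = 723.7 kPa

723.7 kPa


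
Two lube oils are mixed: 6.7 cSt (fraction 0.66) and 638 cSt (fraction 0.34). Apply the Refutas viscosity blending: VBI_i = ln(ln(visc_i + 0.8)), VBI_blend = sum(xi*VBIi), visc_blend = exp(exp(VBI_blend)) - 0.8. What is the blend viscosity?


Refutas method: VBN_i = 14.534*ln(ln(visc_i + 0.8)) + 10.975, blended linearly by mass fraction; since VBN is linear in VBI_i = ln(ln(visc_i + 0.8)) and the fractions sum to 1, blend VBI directly: visc = exp(exp(VBI_blend)) - 0.8
VBI_1 = ln(ln(6.7 + 0.8)) = 0.700571
VBI_2 = ln(ln(638 + 0.8)) = 1.86557
VBI_blend = 0.66 * 0.700571 + 0.34 * 1.86557 = 1.09667
visc_blend = exp(exp(1.09667)) - 0.8 = 19.17

19.17 cSt


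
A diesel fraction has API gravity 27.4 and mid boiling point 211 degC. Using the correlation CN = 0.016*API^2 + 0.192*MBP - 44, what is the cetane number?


CN = 0.016 * 27.4^2 + 0.192 * 211 - 44
CN = 12.01216 + 40.512 - 44 = 8.52416

8.52416


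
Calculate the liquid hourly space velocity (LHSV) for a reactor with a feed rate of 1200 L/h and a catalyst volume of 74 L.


LHSV = volumetric feed rate / catalyst volume
= 1200 L/h / 74 L
= 16.22 h^-1

16.22 h^-1


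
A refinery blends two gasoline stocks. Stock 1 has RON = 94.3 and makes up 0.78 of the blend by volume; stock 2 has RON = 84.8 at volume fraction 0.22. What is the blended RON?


Linear blending: RON_blend = sum(vi * RONi)
Contribution 1: 0.78 * 94.3 = 73.554
Contribution 2: 0.22 * 84.8 = 18.656
RON_blend = 73.554 + 18.656 = 92.21

92.21


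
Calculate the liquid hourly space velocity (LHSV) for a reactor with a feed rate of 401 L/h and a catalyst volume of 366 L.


LHSV = volumetric feed rate / catalyst volume
= 401 L/h / 366 L
= 1.096 h^-1

1.096 h^-1


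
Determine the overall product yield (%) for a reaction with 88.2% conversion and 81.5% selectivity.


Overall yield = conversion (%) * selectivity (%) / 100
Conversion = 88.2%, Selectivity = 81.5%
Y = 88.2 * 81.5 / 100
= 71.883 %

71.883 %


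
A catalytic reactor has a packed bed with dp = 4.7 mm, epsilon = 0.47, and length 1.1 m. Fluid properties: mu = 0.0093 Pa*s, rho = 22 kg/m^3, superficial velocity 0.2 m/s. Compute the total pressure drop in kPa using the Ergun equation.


dp = 4.7 mm = 0.0047 m
Viscous term = 150*0.0093*0.2*(1-0.47)^2 / (0.0047^2*0.47^3) = 34171.7
Inertial term = 1.75*22*0.2^2*(1-0.47) / (0.0047*0.47^3) = 1672.65
dP/L = 34171.7 + 1672.65 = 35844.3 Pa/m
dP = 35844.3 * 1.1 / 1000 = 39.43 kPa

39.43 kPa


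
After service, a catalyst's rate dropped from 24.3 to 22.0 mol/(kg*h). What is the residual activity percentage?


Activity (%) = (rate_used / rate_fresh) * 100
rate_used = 22.0, rate_fresh = 24.3
= (22.0 / 24.3) * 100
= 0.9053 * 100 = 90.53

90.53 %


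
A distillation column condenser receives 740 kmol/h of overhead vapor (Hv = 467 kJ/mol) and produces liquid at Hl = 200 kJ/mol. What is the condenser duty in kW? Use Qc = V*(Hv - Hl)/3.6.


Qc = 740 * (467 - 200) / 3.6 = 740 * 267 / 3.6 = 54880

54880 kW


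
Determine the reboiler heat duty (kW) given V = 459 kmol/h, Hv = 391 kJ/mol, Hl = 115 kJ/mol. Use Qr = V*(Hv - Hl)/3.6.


Qr = 459 * (391 - 115) / 3.6 = 459 * 276 / 3.6 = 35190

35190 kW


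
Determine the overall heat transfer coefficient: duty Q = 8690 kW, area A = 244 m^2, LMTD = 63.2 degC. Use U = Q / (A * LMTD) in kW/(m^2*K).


From Q = U*A*LMTD, U = Q / (A * LMTD)
U = 8690 / (244 * 63.2) = 8690 / 15420.8 = 0.5635

0.5635 kW/(m^2*K)


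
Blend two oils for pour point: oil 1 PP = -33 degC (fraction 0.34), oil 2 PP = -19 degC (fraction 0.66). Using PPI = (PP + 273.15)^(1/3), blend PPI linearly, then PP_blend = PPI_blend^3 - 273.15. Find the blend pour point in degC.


PPI_1 = (-33 + 273.15)^(1/3) = 6.215759
PPI_2 = (-19 + 273.15)^(1/3) = 6.334272
PPI_blend = 0.34 * 6.215759 + 0.66 * 6.334272 = 6.293978
PP_blend = 6.293978^3 - 273.15 = 249.3306 - 273.15 = -23.82

-23.82 degC


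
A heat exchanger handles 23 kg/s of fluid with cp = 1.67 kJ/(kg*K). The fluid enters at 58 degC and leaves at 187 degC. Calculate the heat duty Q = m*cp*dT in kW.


Q = m_dot * cp * delta_T
delta_T = 187 - 58 = 129 K
Q = 23 * 1.67 * 129
= 38.41 * 129
= 4954.89 kW

4954.89 kW


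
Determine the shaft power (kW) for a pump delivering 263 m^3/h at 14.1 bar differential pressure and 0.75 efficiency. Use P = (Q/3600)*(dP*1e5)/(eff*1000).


Q = 263 / 3600 = 0.0730556 m^3/s
P = 0.0730556 * (14.1 * 1e5) / 0.75 / 1000 = 137.3

137.3 kW


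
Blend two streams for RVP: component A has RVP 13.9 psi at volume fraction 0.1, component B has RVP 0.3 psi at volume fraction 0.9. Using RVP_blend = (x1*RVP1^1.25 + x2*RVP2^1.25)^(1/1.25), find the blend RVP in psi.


Chevron index: RVP_blend = (sum xi*RVPi^1.25)^(1/1.25)
RVP^1.25 terms: 0.1 * 13.9^1.25 + 0.9 * 0.3^1.25 = 2.88374
RVP_blend = 2.88374^(1/1.25) = 2.333

2.333 psi


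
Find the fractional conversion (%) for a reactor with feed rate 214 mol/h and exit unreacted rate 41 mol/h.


X = (F_in - F_out) / F_in * 100
Moles reacted = 214 - 41 = 173
X = 173 / 214 * 100
= 0.8084 * 100
= 80.84 %

80.84 %


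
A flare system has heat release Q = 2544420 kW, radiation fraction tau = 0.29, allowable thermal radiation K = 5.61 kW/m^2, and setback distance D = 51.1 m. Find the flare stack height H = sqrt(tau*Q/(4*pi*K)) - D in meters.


tau*Q/(4*pi*K) = 0.29 * 2544420 / (4 * pi * 5.61) = 10466.8
sqrt(10466.8) = 102.307
H = 102.307 - 51.1 = 51.21

51.21 m


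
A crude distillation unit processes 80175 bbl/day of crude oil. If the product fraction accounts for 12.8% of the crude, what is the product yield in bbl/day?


Crude throughput = 80175 bbl/day
Fraction yield = 12.8%
yield = throughput * fraction / 100
yield = 80175 * 12.8 / 100 = 10262.4

10262.4 bbl/day


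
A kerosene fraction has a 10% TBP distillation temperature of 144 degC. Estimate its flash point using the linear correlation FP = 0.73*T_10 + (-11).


FP = 0.73 * 144 + (-11) = 94.12

94.12 degC


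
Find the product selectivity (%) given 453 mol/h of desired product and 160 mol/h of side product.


Selectivity = desired / (desired + undesired) * 100
Total products = 453 + 160 = 613 mol/h
S = 453 / 613 * 100
= 0.7390 * 100
= 73.90 %

73.90 %


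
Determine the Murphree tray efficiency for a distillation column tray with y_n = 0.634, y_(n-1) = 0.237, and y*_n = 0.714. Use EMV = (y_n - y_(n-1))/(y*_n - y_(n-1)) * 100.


Murphree vapor efficiency: EMV = (y_n - y_(n-1)) / (y*_n - y_(n-1)) * 100
EMV = (0.634 - 0.237) / (0.714 - 0.237) * 100 = 0.397 / 0.477 * 100 = 83.23

83.23 %


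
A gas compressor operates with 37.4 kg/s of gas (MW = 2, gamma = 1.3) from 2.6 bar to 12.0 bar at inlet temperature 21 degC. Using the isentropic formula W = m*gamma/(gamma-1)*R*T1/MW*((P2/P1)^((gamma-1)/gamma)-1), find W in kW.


Isentropic work: W = m*(gamma/(gamma-1))*(R*T1/MW)*((P2/P1)^((gamma-1)/gamma) - 1)
T1 = 21 + 273.15 = 294.15 K
Pressure ratio = 12.0 / 2.6 = 4.61538
Exponent = (1.3 - 1)/1.3 = 0.230769
(P2/P1)^exp - 1 = 4.61538^0.230769 - 1 = 0.423241
W = 37.4 * 1.3 / 0.3 * 8.314 * 294.15 / 2 * 0.423241 = 83870

83870 kW


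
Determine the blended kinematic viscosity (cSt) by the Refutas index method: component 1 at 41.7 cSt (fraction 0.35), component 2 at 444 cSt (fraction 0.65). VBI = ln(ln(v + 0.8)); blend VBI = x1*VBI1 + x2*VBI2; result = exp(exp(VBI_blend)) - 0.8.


Refutas method: VBN_i = 14.534*ln(ln(visc_i + 0.8)) + 10.975, blended linearly by mass fraction; since VBN is linear in VBI_i = ln(ln(visc_i + 0.8)) and the fractions sum to 1, blend VBI directly: visc = exp(exp(VBI_blend)) - 0.8
VBI_1 = ln(ln(41.7 + 0.8)) = 1.32162
VBI_2 = ln(ln(444 + 0.8)) = 1.8079
VBI_blend = 0.35 * 1.32162 + 0.65 * 1.8079 = 1.6377
visc_blend = exp(exp(1.6377)) - 0.8 = 170.5

170.5 cSt


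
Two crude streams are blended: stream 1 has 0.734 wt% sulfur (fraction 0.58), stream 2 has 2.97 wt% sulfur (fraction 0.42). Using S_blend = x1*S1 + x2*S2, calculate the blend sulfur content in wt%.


Linear sulfur blending: S_blend = x1*S1 + x2*S2
Contribution 1: 0.58 * 0.734 = 0.42572 wt%
Contribution 2: 0.42 * 2.97 = 1.2474 wt%
S_blend = 0.42572 + 1.2474 = 1.67312

1.67312 wt%


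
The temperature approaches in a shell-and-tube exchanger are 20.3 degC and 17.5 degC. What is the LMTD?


LMTD = (dT1 - dT2) / ln(dT1/dT2)
= (20.3 - 17.5) / ln(20.3 / 17.5) = 2.8 / 0.14842 = 18.87

18.87 degC


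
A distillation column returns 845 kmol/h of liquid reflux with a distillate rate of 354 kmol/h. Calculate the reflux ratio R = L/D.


Reflux ratio definition: R = L / D (liquid returned / distillate withdrawn)
L = 845 kmol/h, D = 354 kmol/h
R = 845 / 354 = 2.387

2.387


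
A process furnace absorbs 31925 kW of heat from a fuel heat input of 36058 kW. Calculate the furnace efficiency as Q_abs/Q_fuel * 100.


Furnace efficiency = Q_absorbed / Q_fuel * 100
= 31925 / 36058 * 100 = 88.54

88.54 %


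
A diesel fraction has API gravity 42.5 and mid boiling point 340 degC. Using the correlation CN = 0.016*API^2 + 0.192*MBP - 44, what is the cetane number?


CN = 0.016 * 42.5^2 + 0.192 * 340 - 44
CN = 28.9 + 65.28 - 44 = 50.18

50.18


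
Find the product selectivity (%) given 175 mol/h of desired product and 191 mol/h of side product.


Selectivity = desired / (desired + undesired) * 100
Total products = 175 + 191 = 366 mol/h
S = 175 / 366 * 100
= 0.4781 * 100
= 47.81 %

47.81 %


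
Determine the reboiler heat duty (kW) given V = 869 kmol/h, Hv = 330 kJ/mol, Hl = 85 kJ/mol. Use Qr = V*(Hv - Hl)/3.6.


Qr = 869 * (330 - 85) / 3.6 = 869 * 245 / 3.6 = 59140

59140 kW


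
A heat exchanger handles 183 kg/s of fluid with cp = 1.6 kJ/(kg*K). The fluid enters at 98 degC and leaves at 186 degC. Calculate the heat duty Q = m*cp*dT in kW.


Q = m_dot * cp * delta_T
delta_T = 186 - 98 = 88 K
Q = 183 * 1.6 * 88
= 292.8 * 88
= 25766.4 kW

25766.4 kW


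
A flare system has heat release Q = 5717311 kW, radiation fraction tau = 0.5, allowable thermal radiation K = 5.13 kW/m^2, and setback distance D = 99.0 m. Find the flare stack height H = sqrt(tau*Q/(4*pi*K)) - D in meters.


tau*Q/(4*pi*K) = 0.5 * 5717311 / (4 * pi * 5.13) = 44344
sqrt(44344) = 210.58
H = 210.58 - 99.0 = 111.6

111.6 m


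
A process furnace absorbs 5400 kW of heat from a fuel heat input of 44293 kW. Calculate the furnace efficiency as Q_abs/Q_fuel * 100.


Furnace efficiency = Q_absorbed / Q_fuel * 100
= 5400 / 44293 * 100 = 12.19

12.19 %


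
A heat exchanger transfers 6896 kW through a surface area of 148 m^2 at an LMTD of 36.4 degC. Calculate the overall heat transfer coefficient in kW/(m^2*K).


From Q = U*A*LMTD, U = Q / (A * LMTD)
U = 6896 / (148 * 36.4) = 6896 / 5387.2 = 1.280

1.280 kW/(m^2*K)


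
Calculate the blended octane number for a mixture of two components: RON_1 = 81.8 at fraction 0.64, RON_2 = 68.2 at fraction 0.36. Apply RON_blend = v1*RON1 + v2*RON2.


Linear blending: RON_blend = sum(vi * RONi)
Contribution 1: 0.64 * 81.8 = 52.352
Contribution 2: 0.36 * 68.2 = 24.552
RON_blend = 52.352 + 24.552 = 76.904

76.904


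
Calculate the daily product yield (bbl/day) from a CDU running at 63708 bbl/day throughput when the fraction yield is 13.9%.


Crude throughput = 63708 bbl/day
Fraction yield = 13.9%
yield = throughput * fraction / 100
yield = 63708 * 13.9 / 100 = 8855.412

8855.412 bbl/day


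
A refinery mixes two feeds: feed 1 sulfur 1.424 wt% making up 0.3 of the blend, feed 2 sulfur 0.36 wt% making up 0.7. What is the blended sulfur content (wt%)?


Linear sulfur blending: S_blend = x1*S1 + x2*S2
Contribution 1: 0.3 * 1.424 = 0.4272 wt%
Contribution 2: 0.7 * 0.36 = 0.252 wt%
S_blend = 0.4272 + 0.252 = 0.6792

0.6792 wt%


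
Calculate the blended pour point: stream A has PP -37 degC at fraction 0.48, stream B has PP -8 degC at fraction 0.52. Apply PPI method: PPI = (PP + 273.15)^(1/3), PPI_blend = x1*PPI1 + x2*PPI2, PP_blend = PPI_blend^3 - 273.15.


PPI_1 = (-37 + 273.15)^(1/3) = 6.181056
PPI_2 = (-8 + 273.15)^(1/3) = 6.42437
PPI_blend = 0.48 * 6.181056 + 0.52 * 6.42437 = 6.307579
PP_blend = 6.307579^3 - 273.15 = 250.9505 - 273.15 = -22.2

-22.2 degC


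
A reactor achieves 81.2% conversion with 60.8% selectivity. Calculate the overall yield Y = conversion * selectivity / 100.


Overall yield = conversion (%) * selectivity (%) / 100
Conversion = 81.2%, Selectivity = 60.8%
Y = 81.2 * 60.8 / 100
= 49.3696 %

49.3696 %


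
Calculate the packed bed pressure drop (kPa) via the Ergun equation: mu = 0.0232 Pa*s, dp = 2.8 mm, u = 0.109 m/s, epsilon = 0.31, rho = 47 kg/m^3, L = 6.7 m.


dp = 2.8 mm = 0.0028 m
Viscous term = 150*0.0232*0.109*(1-0.31)^2 / (0.0028^2*0.31^3) = 773219
Inertial term = 1.75*47*0.109^2*(1-0.31) / (0.0028*0.31^3) = 8083.42
dP/L = 773219 + 8083.42 = 781302 Pa/m
dP = 781302 * 6.7 / 1000 = 5235 kPa

5235 kPa


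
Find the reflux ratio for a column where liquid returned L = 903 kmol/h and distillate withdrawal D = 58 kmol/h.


Reflux ratio definition: R = L / D (liquid returned / distillate withdrawn)
L = 903 kmol/h, D = 58 kmol/h
R = 903 / 58 = 15.57

15.57


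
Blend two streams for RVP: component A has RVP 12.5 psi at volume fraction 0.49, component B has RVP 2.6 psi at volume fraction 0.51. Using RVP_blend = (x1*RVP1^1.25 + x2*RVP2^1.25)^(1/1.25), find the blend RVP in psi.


Chevron index: RVP_blend = (sum xi*RVPi^1.25)^(1/1.25)
RVP^1.25 terms: 0.49 * 12.5^1.25 + 0.51 * 2.6^1.25 = 13.2006
RVP_blend = 13.2006^(1/1.25) = 7.879

7.879 psi


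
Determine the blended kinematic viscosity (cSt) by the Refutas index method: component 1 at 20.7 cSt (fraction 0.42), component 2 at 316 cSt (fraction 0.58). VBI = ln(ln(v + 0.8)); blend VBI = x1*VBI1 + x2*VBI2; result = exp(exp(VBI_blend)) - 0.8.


Refutas method: VBN_i = 14.534*ln(ln(visc_i + 0.8)) + 10.975, blended linearly by mass fraction; since VBN is linear in VBI_i = ln(ln(visc_i + 0.8)) and the fractions sum to 1, blend VBI directly: visc = exp(exp(VBI_blend)) - 0.8
VBI_1 = ln(ln(20.7 + 0.8)) = 1.12104
VBI_2 = ln(ln(316 + 0.8)) = 1.75064
VBI_blend = 0.42 * 1.12104 + 0.58 * 1.75064 = 1.48621
visc_blend = exp(exp(1.48621)) - 0.8 = 82.32

82.32 cSt


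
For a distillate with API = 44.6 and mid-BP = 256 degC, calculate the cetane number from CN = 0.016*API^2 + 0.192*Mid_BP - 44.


CN = 0.016 * 44.6^2 + 0.192 * 256 - 44
CN = 31.82656 + 49.152 - 44 = 36.97856

36.97856


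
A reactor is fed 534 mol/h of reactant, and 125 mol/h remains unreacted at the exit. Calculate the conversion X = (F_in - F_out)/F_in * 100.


X = (F_in - F_out) / F_in * 100
Moles reacted = 534 - 125 = 409
X = 409 / 534 * 100
= 0.7659 * 100
= 76.59 %

76.59 %


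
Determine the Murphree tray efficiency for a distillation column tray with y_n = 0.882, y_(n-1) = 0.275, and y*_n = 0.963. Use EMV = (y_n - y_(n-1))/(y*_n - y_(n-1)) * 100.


Murphree vapor efficiency: EMV = (y_n - y_(n-1)) / (y*_n - y_(n-1)) * 100
EMV = (0.882 - 0.275) / (0.963 - 0.275) * 100 = 0.607 / 0.688 * 100 = 88.23

88.23 %


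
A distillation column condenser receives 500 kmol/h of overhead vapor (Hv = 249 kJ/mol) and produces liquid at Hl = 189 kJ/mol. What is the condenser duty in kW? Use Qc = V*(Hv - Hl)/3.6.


Qc = 500 * (249 - 189) / 3.6 = 500 * 60 / 3.6 = 8333

8333 kW


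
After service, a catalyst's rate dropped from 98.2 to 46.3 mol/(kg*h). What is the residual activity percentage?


Activity (%) = (rate_used / rate_fresh) * 100
rate_used = 46.3, rate_fresh = 98.2
= (46.3 / 98.2) * 100
= 0.4715 * 100 = 47.15

47.15 %


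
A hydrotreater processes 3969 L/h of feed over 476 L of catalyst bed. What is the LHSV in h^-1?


LHSV = volumetric feed rate / catalyst volume
= 3969 L/h / 476 L
= 8.338 h^-1

8.338 h^-1


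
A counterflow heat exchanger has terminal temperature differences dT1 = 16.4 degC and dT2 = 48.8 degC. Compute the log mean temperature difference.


LMTD = (dT1 - dT2) / ln(dT1/dT2)
= (16.4 - 48.8) / ln(16.4 / 48.8) = -32.4 / -1.09045 = 29.71

29.71 degC


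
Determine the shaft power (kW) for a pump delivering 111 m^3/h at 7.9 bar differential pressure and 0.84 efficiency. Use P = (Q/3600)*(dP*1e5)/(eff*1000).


Q = 111 / 3600 = 0.0308333 m^3/s
P = 0.0308333 * (7.9 * 1e5) / 0.84 / 1000 = 29.00

29.00 kW


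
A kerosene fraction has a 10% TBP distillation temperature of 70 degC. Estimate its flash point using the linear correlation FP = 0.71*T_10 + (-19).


FP = 0.71 * 70 + (-19) = 30.7

30.7 degC


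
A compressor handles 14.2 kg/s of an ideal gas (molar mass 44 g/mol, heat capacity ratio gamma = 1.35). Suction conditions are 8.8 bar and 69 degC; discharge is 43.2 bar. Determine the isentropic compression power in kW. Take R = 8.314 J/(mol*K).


Isentropic work: W = m*(gamma/(gamma-1))*(R*T1/MW)*((P2/P1)^((gamma-1)/gamma) - 1)
T1 = 69 + 273.15 = 342.15 K
Pressure ratio = 43.2 / 8.8 = 4.90909
Exponent = (1.35 - 1)/1.35 = 0.259259
(P2/P1)^exp - 1 = 4.90909^0.259259 - 1 = 0.510596
W = 14.2 * 1.35 / 0.35 * 8.314 * 342.15 / 44 * 0.510596 = 1808

1808 kW


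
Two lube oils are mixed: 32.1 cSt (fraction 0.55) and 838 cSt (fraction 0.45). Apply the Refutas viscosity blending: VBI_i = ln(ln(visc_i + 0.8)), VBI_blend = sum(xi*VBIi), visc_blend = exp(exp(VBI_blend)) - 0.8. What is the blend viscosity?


Refutas method: VBN_i = 14.534*ln(ln(visc_i + 0.8)) + 10.975, blended linearly by mass fraction; since VBN is linear in VBI_i = ln(ln(visc_i + 0.8)) and the fractions sum to 1, blend VBI directly: visc = exp(exp(VBI_blend)) - 0.8
VBI_1 = ln(ln(32.1 + 0.8)) = 1.2509
VBI_2 = ln(ln(838 + 0.8)) = 1.90687
VBI_blend = 0.55 * 1.2509 + 0.45 * 1.90687 = 1.54609
visc_blend = exp(exp(1.54609)) - 0.8 = 108.4

108.4 cSt


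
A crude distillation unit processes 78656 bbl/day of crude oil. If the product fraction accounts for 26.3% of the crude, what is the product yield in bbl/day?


Crude throughput = 78656 bbl/day
Fraction yield = 26.3%
yield = throughput * fraction / 100
yield = 78656 * 26.3 / 100 = 20686.528

20686.528 bbl/day


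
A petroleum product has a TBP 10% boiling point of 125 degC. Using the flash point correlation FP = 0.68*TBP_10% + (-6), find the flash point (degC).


FP = 0.68 * 125 + (-6) = 79

79 degC
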